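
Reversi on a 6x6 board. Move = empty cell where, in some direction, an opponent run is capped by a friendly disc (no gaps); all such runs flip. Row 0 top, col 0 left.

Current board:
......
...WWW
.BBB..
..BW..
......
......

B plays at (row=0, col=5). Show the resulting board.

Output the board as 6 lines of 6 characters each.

Place B at (0,5); scan 8 dirs for brackets.
Dir NW: edge -> no flip
Dir N: edge -> no flip
Dir NE: edge -> no flip
Dir W: first cell '.' (not opp) -> no flip
Dir E: edge -> no flip
Dir SW: opp run (1,4) capped by B -> flip
Dir S: opp run (1,5), next='.' -> no flip
Dir SE: edge -> no flip
All flips: (1,4)

Answer: .....B
...WBW
.BBB..
..BW..
......
......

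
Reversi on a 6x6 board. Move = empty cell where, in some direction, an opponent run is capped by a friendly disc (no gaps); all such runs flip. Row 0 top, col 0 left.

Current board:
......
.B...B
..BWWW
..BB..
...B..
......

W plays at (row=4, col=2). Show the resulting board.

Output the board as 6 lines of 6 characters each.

Place W at (4,2); scan 8 dirs for brackets.
Dir NW: first cell '.' (not opp) -> no flip
Dir N: opp run (3,2) (2,2), next='.' -> no flip
Dir NE: opp run (3,3) capped by W -> flip
Dir W: first cell '.' (not opp) -> no flip
Dir E: opp run (4,3), next='.' -> no flip
Dir SW: first cell '.' (not opp) -> no flip
Dir S: first cell '.' (not opp) -> no flip
Dir SE: first cell '.' (not opp) -> no flip
All flips: (3,3)

Answer: ......
.B...B
..BWWW
..BW..
..WB..
......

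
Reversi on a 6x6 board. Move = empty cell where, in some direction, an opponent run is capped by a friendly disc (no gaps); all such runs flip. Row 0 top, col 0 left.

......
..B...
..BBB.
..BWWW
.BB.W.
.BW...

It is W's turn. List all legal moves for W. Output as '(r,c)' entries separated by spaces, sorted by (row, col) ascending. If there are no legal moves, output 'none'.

(0,1): flips 2 -> legal
(0,2): flips 4 -> legal
(0,3): no bracket -> illegal
(1,1): flips 1 -> legal
(1,3): flips 2 -> legal
(1,4): flips 1 -> legal
(1,5): flips 1 -> legal
(2,1): no bracket -> illegal
(2,5): no bracket -> illegal
(3,0): flips 1 -> legal
(3,1): flips 1 -> legal
(4,0): no bracket -> illegal
(4,3): no bracket -> illegal
(5,0): flips 1 -> legal
(5,3): no bracket -> illegal

Answer: (0,1) (0,2) (1,1) (1,3) (1,4) (1,5) (3,0) (3,1) (5,0)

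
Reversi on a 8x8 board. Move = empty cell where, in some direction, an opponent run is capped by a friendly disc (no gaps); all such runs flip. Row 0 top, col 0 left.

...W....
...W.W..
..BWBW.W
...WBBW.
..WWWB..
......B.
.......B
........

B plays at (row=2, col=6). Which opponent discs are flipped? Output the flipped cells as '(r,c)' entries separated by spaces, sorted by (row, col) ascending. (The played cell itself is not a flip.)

Dir NW: opp run (1,5), next='.' -> no flip
Dir N: first cell '.' (not opp) -> no flip
Dir NE: first cell '.' (not opp) -> no flip
Dir W: opp run (2,5) capped by B -> flip
Dir E: opp run (2,7), next=edge -> no flip
Dir SW: first cell 'B' (not opp) -> no flip
Dir S: opp run (3,6), next='.' -> no flip
Dir SE: first cell '.' (not opp) -> no flip

Answer: (2,5)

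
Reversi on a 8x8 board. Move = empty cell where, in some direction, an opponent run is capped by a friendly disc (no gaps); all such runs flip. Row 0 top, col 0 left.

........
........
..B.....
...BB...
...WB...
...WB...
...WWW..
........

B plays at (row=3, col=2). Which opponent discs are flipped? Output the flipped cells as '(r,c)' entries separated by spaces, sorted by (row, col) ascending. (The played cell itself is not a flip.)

Answer: (4,3)

Derivation:
Dir NW: first cell '.' (not opp) -> no flip
Dir N: first cell 'B' (not opp) -> no flip
Dir NE: first cell '.' (not opp) -> no flip
Dir W: first cell '.' (not opp) -> no flip
Dir E: first cell 'B' (not opp) -> no flip
Dir SW: first cell '.' (not opp) -> no flip
Dir S: first cell '.' (not opp) -> no flip
Dir SE: opp run (4,3) capped by B -> flip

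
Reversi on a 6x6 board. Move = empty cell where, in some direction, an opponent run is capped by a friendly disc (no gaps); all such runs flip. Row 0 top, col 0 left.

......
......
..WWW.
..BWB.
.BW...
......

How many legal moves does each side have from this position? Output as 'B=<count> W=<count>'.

-- B to move --
(1,1): no bracket -> illegal
(1,2): flips 2 -> legal
(1,3): no bracket -> illegal
(1,4): flips 2 -> legal
(1,5): no bracket -> illegal
(2,1): no bracket -> illegal
(2,5): no bracket -> illegal
(3,1): no bracket -> illegal
(3,5): no bracket -> illegal
(4,3): flips 1 -> legal
(4,4): no bracket -> illegal
(5,1): no bracket -> illegal
(5,2): flips 1 -> legal
(5,3): no bracket -> illegal
B mobility = 4
-- W to move --
(2,1): no bracket -> illegal
(2,5): no bracket -> illegal
(3,0): no bracket -> illegal
(3,1): flips 1 -> legal
(3,5): flips 1 -> legal
(4,0): flips 1 -> legal
(4,3): no bracket -> illegal
(4,4): flips 1 -> legal
(4,5): flips 1 -> legal
(5,0): flips 2 -> legal
(5,1): no bracket -> illegal
(5,2): no bracket -> illegal
W mobility = 6

Answer: B=4 W=6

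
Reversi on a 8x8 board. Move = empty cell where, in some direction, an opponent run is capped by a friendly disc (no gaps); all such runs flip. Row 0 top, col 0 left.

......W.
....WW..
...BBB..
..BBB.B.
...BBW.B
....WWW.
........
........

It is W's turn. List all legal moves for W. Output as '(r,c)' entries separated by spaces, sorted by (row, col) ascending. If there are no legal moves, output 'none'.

(1,2): flips 2 -> legal
(1,3): no bracket -> illegal
(1,6): no bracket -> illegal
(2,1): flips 2 -> legal
(2,2): flips 2 -> legal
(2,6): no bracket -> illegal
(2,7): flips 1 -> legal
(3,1): no bracket -> illegal
(3,5): flips 1 -> legal
(3,7): no bracket -> illegal
(4,1): flips 2 -> legal
(4,2): flips 4 -> legal
(4,6): no bracket -> illegal
(5,2): no bracket -> illegal
(5,3): no bracket -> illegal
(5,7): no bracket -> illegal

Answer: (1,2) (2,1) (2,2) (2,7) (3,5) (4,1) (4,2)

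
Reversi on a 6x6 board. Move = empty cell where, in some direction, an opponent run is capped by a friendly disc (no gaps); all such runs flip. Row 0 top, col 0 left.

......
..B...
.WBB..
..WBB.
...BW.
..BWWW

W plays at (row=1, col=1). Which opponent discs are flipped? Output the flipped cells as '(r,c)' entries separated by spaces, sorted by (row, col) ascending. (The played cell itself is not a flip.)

Answer: (2,2) (3,3)

Derivation:
Dir NW: first cell '.' (not opp) -> no flip
Dir N: first cell '.' (not opp) -> no flip
Dir NE: first cell '.' (not opp) -> no flip
Dir W: first cell '.' (not opp) -> no flip
Dir E: opp run (1,2), next='.' -> no flip
Dir SW: first cell '.' (not opp) -> no flip
Dir S: first cell 'W' (not opp) -> no flip
Dir SE: opp run (2,2) (3,3) capped by W -> flip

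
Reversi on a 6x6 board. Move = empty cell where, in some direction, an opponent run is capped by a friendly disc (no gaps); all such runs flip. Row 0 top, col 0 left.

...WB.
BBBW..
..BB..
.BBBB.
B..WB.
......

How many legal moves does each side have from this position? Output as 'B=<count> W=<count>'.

-- B to move --
(0,2): flips 1 -> legal
(1,4): flips 1 -> legal
(2,4): no bracket -> illegal
(4,2): flips 1 -> legal
(5,2): flips 1 -> legal
(5,3): flips 1 -> legal
(5,4): flips 1 -> legal
B mobility = 6
-- W to move --
(0,0): no bracket -> illegal
(0,1): no bracket -> illegal
(0,2): no bracket -> illegal
(0,5): flips 1 -> legal
(1,4): no bracket -> illegal
(1,5): no bracket -> illegal
(2,0): no bracket -> illegal
(2,1): flips 2 -> legal
(2,4): no bracket -> illegal
(2,5): flips 1 -> legal
(3,0): no bracket -> illegal
(3,5): no bracket -> illegal
(4,1): no bracket -> illegal
(4,2): no bracket -> illegal
(4,5): flips 1 -> legal
(5,0): no bracket -> illegal
(5,1): no bracket -> illegal
(5,3): no bracket -> illegal
(5,4): no bracket -> illegal
(5,5): no bracket -> illegal
W mobility = 4

Answer: B=6 W=4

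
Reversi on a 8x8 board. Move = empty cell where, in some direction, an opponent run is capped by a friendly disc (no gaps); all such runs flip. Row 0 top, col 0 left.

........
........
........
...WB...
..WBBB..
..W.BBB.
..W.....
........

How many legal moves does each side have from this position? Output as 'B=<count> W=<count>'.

Answer: B=5 W=5

Derivation:
-- B to move --
(2,2): flips 1 -> legal
(2,3): flips 1 -> legal
(2,4): no bracket -> illegal
(3,1): no bracket -> illegal
(3,2): flips 1 -> legal
(4,1): flips 1 -> legal
(5,1): no bracket -> illegal
(5,3): no bracket -> illegal
(6,1): flips 1 -> legal
(6,3): no bracket -> illegal
(7,1): no bracket -> illegal
(7,2): no bracket -> illegal
(7,3): no bracket -> illegal
B mobility = 5
-- W to move --
(2,3): no bracket -> illegal
(2,4): no bracket -> illegal
(2,5): flips 2 -> legal
(3,2): no bracket -> illegal
(3,5): flips 1 -> legal
(3,6): no bracket -> illegal
(4,6): flips 3 -> legal
(4,7): no bracket -> illegal
(5,3): flips 1 -> legal
(5,7): no bracket -> illegal
(6,3): no bracket -> illegal
(6,4): no bracket -> illegal
(6,5): no bracket -> illegal
(6,6): flips 2 -> legal
(6,7): no bracket -> illegal
W mobility = 5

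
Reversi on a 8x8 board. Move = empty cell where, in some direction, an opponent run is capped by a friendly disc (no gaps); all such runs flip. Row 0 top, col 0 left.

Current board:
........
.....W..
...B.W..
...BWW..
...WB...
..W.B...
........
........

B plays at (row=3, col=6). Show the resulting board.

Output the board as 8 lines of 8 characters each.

Answer: ........
.....W..
...B.W..
...BBBB.
...WB...
..W.B...
........
........

Derivation:
Place B at (3,6); scan 8 dirs for brackets.
Dir NW: opp run (2,5), next='.' -> no flip
Dir N: first cell '.' (not opp) -> no flip
Dir NE: first cell '.' (not opp) -> no flip
Dir W: opp run (3,5) (3,4) capped by B -> flip
Dir E: first cell '.' (not opp) -> no flip
Dir SW: first cell '.' (not opp) -> no flip
Dir S: first cell '.' (not opp) -> no flip
Dir SE: first cell '.' (not opp) -> no flip
All flips: (3,4) (3,5)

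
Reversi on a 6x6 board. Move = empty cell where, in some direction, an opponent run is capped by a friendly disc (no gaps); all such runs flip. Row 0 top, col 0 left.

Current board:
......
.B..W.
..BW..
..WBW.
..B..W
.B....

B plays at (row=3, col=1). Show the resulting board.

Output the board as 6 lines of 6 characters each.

Place B at (3,1); scan 8 dirs for brackets.
Dir NW: first cell '.' (not opp) -> no flip
Dir N: first cell '.' (not opp) -> no flip
Dir NE: first cell 'B' (not opp) -> no flip
Dir W: first cell '.' (not opp) -> no flip
Dir E: opp run (3,2) capped by B -> flip
Dir SW: first cell '.' (not opp) -> no flip
Dir S: first cell '.' (not opp) -> no flip
Dir SE: first cell 'B' (not opp) -> no flip
All flips: (3,2)

Answer: ......
.B..W.
..BW..
.BBBW.
..B..W
.B....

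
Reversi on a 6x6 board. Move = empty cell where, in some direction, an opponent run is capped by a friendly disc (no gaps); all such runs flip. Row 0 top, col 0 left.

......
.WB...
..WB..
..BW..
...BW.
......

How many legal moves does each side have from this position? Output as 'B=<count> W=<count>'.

Answer: B=4 W=6

Derivation:
-- B to move --
(0,0): no bracket -> illegal
(0,1): no bracket -> illegal
(0,2): no bracket -> illegal
(1,0): flips 1 -> legal
(1,3): no bracket -> illegal
(2,0): no bracket -> illegal
(2,1): flips 1 -> legal
(2,4): no bracket -> illegal
(3,1): no bracket -> illegal
(3,4): flips 1 -> legal
(3,5): no bracket -> illegal
(4,2): no bracket -> illegal
(4,5): flips 1 -> legal
(5,3): no bracket -> illegal
(5,4): no bracket -> illegal
(5,5): no bracket -> illegal
B mobility = 4
-- W to move --
(0,1): no bracket -> illegal
(0,2): flips 1 -> legal
(0,3): no bracket -> illegal
(1,3): flips 2 -> legal
(1,4): no bracket -> illegal
(2,1): no bracket -> illegal
(2,4): flips 1 -> legal
(3,1): flips 1 -> legal
(3,4): no bracket -> illegal
(4,1): no bracket -> illegal
(4,2): flips 2 -> legal
(5,2): no bracket -> illegal
(5,3): flips 1 -> legal
(5,4): no bracket -> illegal
W mobility = 6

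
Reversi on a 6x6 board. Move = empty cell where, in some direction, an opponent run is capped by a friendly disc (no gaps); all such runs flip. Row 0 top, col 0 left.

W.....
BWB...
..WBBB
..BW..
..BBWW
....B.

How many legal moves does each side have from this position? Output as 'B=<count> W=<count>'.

-- B to move --
(0,1): no bracket -> illegal
(0,2): no bracket -> illegal
(1,3): no bracket -> illegal
(2,0): no bracket -> illegal
(2,1): flips 1 -> legal
(3,1): no bracket -> illegal
(3,4): flips 2 -> legal
(3,5): no bracket -> illegal
(5,3): no bracket -> illegal
(5,5): no bracket -> illegal
B mobility = 2
-- W to move --
(0,1): no bracket -> illegal
(0,2): flips 1 -> legal
(0,3): no bracket -> illegal
(1,3): flips 2 -> legal
(1,4): no bracket -> illegal
(1,5): flips 1 -> legal
(2,0): flips 1 -> legal
(2,1): no bracket -> illegal
(3,1): flips 1 -> legal
(3,4): no bracket -> illegal
(3,5): no bracket -> illegal
(4,1): flips 2 -> legal
(5,1): flips 1 -> legal
(5,2): flips 2 -> legal
(5,3): flips 1 -> legal
(5,5): no bracket -> illegal
W mobility = 9

Answer: B=2 W=9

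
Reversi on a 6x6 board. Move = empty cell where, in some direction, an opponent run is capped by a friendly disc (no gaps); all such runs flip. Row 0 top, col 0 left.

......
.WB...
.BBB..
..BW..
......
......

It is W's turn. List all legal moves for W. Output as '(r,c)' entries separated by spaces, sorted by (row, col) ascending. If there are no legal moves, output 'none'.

Answer: (1,3) (3,1)

Derivation:
(0,1): no bracket -> illegal
(0,2): no bracket -> illegal
(0,3): no bracket -> illegal
(1,0): no bracket -> illegal
(1,3): flips 2 -> legal
(1,4): no bracket -> illegal
(2,0): no bracket -> illegal
(2,4): no bracket -> illegal
(3,0): no bracket -> illegal
(3,1): flips 2 -> legal
(3,4): no bracket -> illegal
(4,1): no bracket -> illegal
(4,2): no bracket -> illegal
(4,3): no bracket -> illegal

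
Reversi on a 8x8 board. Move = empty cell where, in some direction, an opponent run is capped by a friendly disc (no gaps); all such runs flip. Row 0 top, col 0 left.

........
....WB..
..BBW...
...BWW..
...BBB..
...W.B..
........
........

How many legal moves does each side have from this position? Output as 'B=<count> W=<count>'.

Answer: B=8 W=11

Derivation:
-- B to move --
(0,3): no bracket -> illegal
(0,4): flips 3 -> legal
(0,5): flips 1 -> legal
(1,3): flips 1 -> legal
(2,5): flips 3 -> legal
(2,6): flips 1 -> legal
(3,6): flips 2 -> legal
(4,2): no bracket -> illegal
(4,6): no bracket -> illegal
(5,2): no bracket -> illegal
(5,4): no bracket -> illegal
(6,2): flips 1 -> legal
(6,3): flips 1 -> legal
(6,4): no bracket -> illegal
B mobility = 8
-- W to move --
(0,4): no bracket -> illegal
(0,5): no bracket -> illegal
(0,6): flips 1 -> legal
(1,1): no bracket -> illegal
(1,2): flips 1 -> legal
(1,3): flips 3 -> legal
(1,6): flips 1 -> legal
(2,1): flips 2 -> legal
(2,5): no bracket -> illegal
(2,6): no bracket -> illegal
(3,1): no bracket -> illegal
(3,2): flips 2 -> legal
(3,6): no bracket -> illegal
(4,2): flips 1 -> legal
(4,6): no bracket -> illegal
(5,2): flips 1 -> legal
(5,4): flips 1 -> legal
(5,6): flips 1 -> legal
(6,4): no bracket -> illegal
(6,5): flips 2 -> legal
(6,6): no bracket -> illegal
W mobility = 11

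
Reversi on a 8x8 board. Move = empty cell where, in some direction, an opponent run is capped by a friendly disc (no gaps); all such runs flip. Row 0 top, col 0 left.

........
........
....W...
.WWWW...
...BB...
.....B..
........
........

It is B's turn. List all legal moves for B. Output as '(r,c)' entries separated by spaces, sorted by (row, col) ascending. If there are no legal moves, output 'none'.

Answer: (1,4) (2,1) (2,2) (2,3) (2,5)

Derivation:
(1,3): no bracket -> illegal
(1,4): flips 2 -> legal
(1,5): no bracket -> illegal
(2,0): no bracket -> illegal
(2,1): flips 1 -> legal
(2,2): flips 1 -> legal
(2,3): flips 1 -> legal
(2,5): flips 1 -> legal
(3,0): no bracket -> illegal
(3,5): no bracket -> illegal
(4,0): no bracket -> illegal
(4,1): no bracket -> illegal
(4,2): no bracket -> illegal
(4,5): no bracket -> illegal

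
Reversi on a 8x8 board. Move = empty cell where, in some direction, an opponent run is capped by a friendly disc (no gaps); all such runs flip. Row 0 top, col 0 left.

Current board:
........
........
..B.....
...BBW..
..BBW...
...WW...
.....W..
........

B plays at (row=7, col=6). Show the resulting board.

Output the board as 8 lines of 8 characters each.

Place B at (7,6); scan 8 dirs for brackets.
Dir NW: opp run (6,5) (5,4) capped by B -> flip
Dir N: first cell '.' (not opp) -> no flip
Dir NE: first cell '.' (not opp) -> no flip
Dir W: first cell '.' (not opp) -> no flip
Dir E: first cell '.' (not opp) -> no flip
Dir SW: edge -> no flip
Dir S: edge -> no flip
Dir SE: edge -> no flip
All flips: (5,4) (6,5)

Answer: ........
........
..B.....
...BBW..
..BBW...
...WB...
.....B..
......B.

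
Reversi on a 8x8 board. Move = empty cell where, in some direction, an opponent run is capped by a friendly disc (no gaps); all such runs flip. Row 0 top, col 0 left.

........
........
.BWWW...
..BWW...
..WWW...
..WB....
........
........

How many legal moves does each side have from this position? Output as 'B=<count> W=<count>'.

Answer: B=9 W=8

Derivation:
-- B to move --
(1,1): no bracket -> illegal
(1,2): flips 1 -> legal
(1,3): flips 3 -> legal
(1,4): flips 1 -> legal
(1,5): no bracket -> illegal
(2,5): flips 3 -> legal
(3,1): flips 1 -> legal
(3,5): flips 3 -> legal
(4,1): no bracket -> illegal
(4,5): no bracket -> illegal
(5,1): flips 1 -> legal
(5,4): flips 1 -> legal
(5,5): no bracket -> illegal
(6,1): no bracket -> illegal
(6,2): flips 2 -> legal
(6,3): no bracket -> illegal
B mobility = 9
-- W to move --
(1,0): flips 2 -> legal
(1,1): no bracket -> illegal
(1,2): no bracket -> illegal
(2,0): flips 1 -> legal
(3,0): no bracket -> illegal
(3,1): flips 1 -> legal
(4,1): flips 1 -> legal
(5,4): flips 1 -> legal
(6,2): flips 1 -> legal
(6,3): flips 1 -> legal
(6,4): flips 1 -> legal
W mobility = 8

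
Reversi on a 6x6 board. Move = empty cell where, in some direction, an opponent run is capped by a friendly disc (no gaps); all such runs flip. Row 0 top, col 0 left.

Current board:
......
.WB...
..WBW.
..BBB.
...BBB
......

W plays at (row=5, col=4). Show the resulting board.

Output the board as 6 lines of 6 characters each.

Place W at (5,4); scan 8 dirs for brackets.
Dir NW: opp run (4,3) (3,2), next='.' -> no flip
Dir N: opp run (4,4) (3,4) capped by W -> flip
Dir NE: opp run (4,5), next=edge -> no flip
Dir W: first cell '.' (not opp) -> no flip
Dir E: first cell '.' (not opp) -> no flip
Dir SW: edge -> no flip
Dir S: edge -> no flip
Dir SE: edge -> no flip
All flips: (3,4) (4,4)

Answer: ......
.WB...
..WBW.
..BBW.
...BWB
....W.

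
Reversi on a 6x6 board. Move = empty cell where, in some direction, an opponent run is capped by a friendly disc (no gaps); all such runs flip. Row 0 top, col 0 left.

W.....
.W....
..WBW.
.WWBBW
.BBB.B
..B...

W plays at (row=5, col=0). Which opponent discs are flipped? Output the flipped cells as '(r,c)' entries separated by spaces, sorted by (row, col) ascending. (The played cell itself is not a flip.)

Dir NW: edge -> no flip
Dir N: first cell '.' (not opp) -> no flip
Dir NE: opp run (4,1) capped by W -> flip
Dir W: edge -> no flip
Dir E: first cell '.' (not opp) -> no flip
Dir SW: edge -> no flip
Dir S: edge -> no flip
Dir SE: edge -> no flip

Answer: (4,1)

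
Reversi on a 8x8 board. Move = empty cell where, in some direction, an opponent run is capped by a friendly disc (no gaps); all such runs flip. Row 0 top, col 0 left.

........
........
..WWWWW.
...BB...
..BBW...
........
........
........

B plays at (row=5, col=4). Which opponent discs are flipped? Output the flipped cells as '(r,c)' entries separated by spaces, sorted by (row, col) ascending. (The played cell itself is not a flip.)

Dir NW: first cell 'B' (not opp) -> no flip
Dir N: opp run (4,4) capped by B -> flip
Dir NE: first cell '.' (not opp) -> no flip
Dir W: first cell '.' (not opp) -> no flip
Dir E: first cell '.' (not opp) -> no flip
Dir SW: first cell '.' (not opp) -> no flip
Dir S: first cell '.' (not opp) -> no flip
Dir SE: first cell '.' (not opp) -> no flip

Answer: (4,4)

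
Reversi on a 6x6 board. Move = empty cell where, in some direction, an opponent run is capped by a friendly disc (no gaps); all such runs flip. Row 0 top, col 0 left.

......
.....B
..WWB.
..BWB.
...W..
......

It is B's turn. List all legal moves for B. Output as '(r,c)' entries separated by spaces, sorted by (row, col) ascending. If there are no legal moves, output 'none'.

(1,1): no bracket -> illegal
(1,2): flips 2 -> legal
(1,3): no bracket -> illegal
(1,4): flips 1 -> legal
(2,1): flips 2 -> legal
(3,1): no bracket -> illegal
(4,2): flips 1 -> legal
(4,4): no bracket -> illegal
(5,2): flips 1 -> legal
(5,3): no bracket -> illegal
(5,4): flips 1 -> legal

Answer: (1,2) (1,4) (2,1) (4,2) (5,2) (5,4)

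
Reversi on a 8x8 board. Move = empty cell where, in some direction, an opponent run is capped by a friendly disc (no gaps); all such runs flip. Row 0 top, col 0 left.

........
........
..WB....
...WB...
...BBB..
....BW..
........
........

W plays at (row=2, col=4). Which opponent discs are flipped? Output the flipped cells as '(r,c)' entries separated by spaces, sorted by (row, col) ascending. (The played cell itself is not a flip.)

Answer: (2,3)

Derivation:
Dir NW: first cell '.' (not opp) -> no flip
Dir N: first cell '.' (not opp) -> no flip
Dir NE: first cell '.' (not opp) -> no flip
Dir W: opp run (2,3) capped by W -> flip
Dir E: first cell '.' (not opp) -> no flip
Dir SW: first cell 'W' (not opp) -> no flip
Dir S: opp run (3,4) (4,4) (5,4), next='.' -> no flip
Dir SE: first cell '.' (not opp) -> no flip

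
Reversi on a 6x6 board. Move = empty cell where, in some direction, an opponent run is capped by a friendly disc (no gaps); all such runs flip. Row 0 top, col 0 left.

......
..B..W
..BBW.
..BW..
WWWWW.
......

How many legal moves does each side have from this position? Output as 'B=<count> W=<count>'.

-- B to move --
(0,4): no bracket -> illegal
(0,5): no bracket -> illegal
(1,3): no bracket -> illegal
(1,4): no bracket -> illegal
(2,5): flips 1 -> legal
(3,0): no bracket -> illegal
(3,1): no bracket -> illegal
(3,4): flips 1 -> legal
(3,5): no bracket -> illegal
(4,5): no bracket -> illegal
(5,0): flips 1 -> legal
(5,1): no bracket -> illegal
(5,2): flips 1 -> legal
(5,3): flips 2 -> legal
(5,4): flips 1 -> legal
(5,5): flips 2 -> legal
B mobility = 7
-- W to move --
(0,1): no bracket -> illegal
(0,2): flips 3 -> legal
(0,3): no bracket -> illegal
(1,1): flips 1 -> legal
(1,3): flips 1 -> legal
(1,4): flips 2 -> legal
(2,1): flips 3 -> legal
(3,1): flips 1 -> legal
(3,4): no bracket -> illegal
W mobility = 6

Answer: B=7 W=6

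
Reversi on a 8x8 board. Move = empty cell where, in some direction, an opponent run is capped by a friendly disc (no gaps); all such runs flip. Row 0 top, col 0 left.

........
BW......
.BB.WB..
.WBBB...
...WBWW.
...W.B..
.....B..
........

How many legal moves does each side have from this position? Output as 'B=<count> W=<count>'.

Answer: B=18 W=10

Derivation:
-- B to move --
(0,0): flips 1 -> legal
(0,1): flips 1 -> legal
(0,2): no bracket -> illegal
(1,2): flips 1 -> legal
(1,3): no bracket -> illegal
(1,4): flips 1 -> legal
(1,5): flips 1 -> legal
(2,0): no bracket -> illegal
(2,3): flips 1 -> legal
(3,0): flips 1 -> legal
(3,5): flips 1 -> legal
(3,6): no bracket -> illegal
(3,7): flips 1 -> legal
(4,0): flips 1 -> legal
(4,1): flips 1 -> legal
(4,2): flips 1 -> legal
(4,7): flips 2 -> legal
(5,2): flips 1 -> legal
(5,4): flips 1 -> legal
(5,6): flips 1 -> legal
(5,7): no bracket -> illegal
(6,2): flips 1 -> legal
(6,3): flips 2 -> legal
(6,4): no bracket -> illegal
B mobility = 18
-- W to move --
(0,0): no bracket -> illegal
(0,1): no bracket -> illegal
(1,2): no bracket -> illegal
(1,3): flips 1 -> legal
(1,4): no bracket -> illegal
(1,5): no bracket -> illegal
(1,6): flips 2 -> legal
(2,0): no bracket -> illegal
(2,3): flips 2 -> legal
(2,6): flips 1 -> legal
(3,0): no bracket -> illegal
(3,5): flips 4 -> legal
(3,6): no bracket -> illegal
(4,1): no bracket -> illegal
(4,2): flips 1 -> legal
(5,4): flips 2 -> legal
(5,6): no bracket -> illegal
(6,4): flips 1 -> legal
(6,6): flips 4 -> legal
(7,4): no bracket -> illegal
(7,5): flips 2 -> legal
(7,6): no bracket -> illegal
W mobility = 10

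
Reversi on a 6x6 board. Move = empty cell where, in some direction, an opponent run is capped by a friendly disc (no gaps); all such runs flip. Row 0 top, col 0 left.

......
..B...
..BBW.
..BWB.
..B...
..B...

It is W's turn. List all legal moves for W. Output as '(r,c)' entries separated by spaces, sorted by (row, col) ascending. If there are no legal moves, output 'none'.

Answer: (1,1) (1,3) (2,1) (3,1) (3,5) (4,4) (5,1)

Derivation:
(0,1): no bracket -> illegal
(0,2): no bracket -> illegal
(0,3): no bracket -> illegal
(1,1): flips 1 -> legal
(1,3): flips 1 -> legal
(1,4): no bracket -> illegal
(2,1): flips 2 -> legal
(2,5): no bracket -> illegal
(3,1): flips 1 -> legal
(3,5): flips 1 -> legal
(4,1): no bracket -> illegal
(4,3): no bracket -> illegal
(4,4): flips 1 -> legal
(4,5): no bracket -> illegal
(5,1): flips 1 -> legal
(5,3): no bracket -> illegal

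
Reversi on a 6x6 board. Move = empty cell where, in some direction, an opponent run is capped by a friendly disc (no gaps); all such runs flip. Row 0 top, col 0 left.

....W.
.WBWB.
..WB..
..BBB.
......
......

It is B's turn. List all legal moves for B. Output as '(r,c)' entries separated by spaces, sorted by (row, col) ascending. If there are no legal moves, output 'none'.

(0,0): flips 2 -> legal
(0,1): no bracket -> illegal
(0,2): no bracket -> illegal
(0,3): flips 1 -> legal
(0,5): no bracket -> illegal
(1,0): flips 1 -> legal
(1,5): no bracket -> illegal
(2,0): no bracket -> illegal
(2,1): flips 1 -> legal
(2,4): no bracket -> illegal
(3,1): no bracket -> illegal

Answer: (0,0) (0,3) (1,0) (2,1)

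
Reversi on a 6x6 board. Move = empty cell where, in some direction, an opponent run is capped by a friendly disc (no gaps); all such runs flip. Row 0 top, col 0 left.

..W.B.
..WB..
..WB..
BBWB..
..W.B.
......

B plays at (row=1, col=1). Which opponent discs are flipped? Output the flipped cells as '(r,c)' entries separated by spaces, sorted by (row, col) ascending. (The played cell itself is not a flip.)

Answer: (1,2) (2,2)

Derivation:
Dir NW: first cell '.' (not opp) -> no flip
Dir N: first cell '.' (not opp) -> no flip
Dir NE: opp run (0,2), next=edge -> no flip
Dir W: first cell '.' (not opp) -> no flip
Dir E: opp run (1,2) capped by B -> flip
Dir SW: first cell '.' (not opp) -> no flip
Dir S: first cell '.' (not opp) -> no flip
Dir SE: opp run (2,2) capped by B -> flip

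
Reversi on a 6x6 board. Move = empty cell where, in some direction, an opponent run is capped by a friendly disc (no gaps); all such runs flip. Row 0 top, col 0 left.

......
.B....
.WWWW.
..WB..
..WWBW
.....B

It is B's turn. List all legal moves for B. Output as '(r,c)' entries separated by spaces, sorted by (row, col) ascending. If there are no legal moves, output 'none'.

Answer: (1,3) (1,5) (3,1) (3,5) (4,1) (5,1) (5,3)

Derivation:
(1,0): no bracket -> illegal
(1,2): no bracket -> illegal
(1,3): flips 1 -> legal
(1,4): no bracket -> illegal
(1,5): flips 1 -> legal
(2,0): no bracket -> illegal
(2,5): no bracket -> illegal
(3,0): no bracket -> illegal
(3,1): flips 2 -> legal
(3,4): no bracket -> illegal
(3,5): flips 1 -> legal
(4,1): flips 2 -> legal
(5,1): flips 1 -> legal
(5,2): no bracket -> illegal
(5,3): flips 1 -> legal
(5,4): no bracket -> illegal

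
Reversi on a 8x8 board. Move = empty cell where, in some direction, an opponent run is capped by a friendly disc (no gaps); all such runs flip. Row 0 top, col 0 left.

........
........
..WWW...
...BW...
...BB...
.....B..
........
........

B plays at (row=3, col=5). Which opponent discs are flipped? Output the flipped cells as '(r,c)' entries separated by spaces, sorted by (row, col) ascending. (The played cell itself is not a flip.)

Answer: (3,4)

Derivation:
Dir NW: opp run (2,4), next='.' -> no flip
Dir N: first cell '.' (not opp) -> no flip
Dir NE: first cell '.' (not opp) -> no flip
Dir W: opp run (3,4) capped by B -> flip
Dir E: first cell '.' (not opp) -> no flip
Dir SW: first cell 'B' (not opp) -> no flip
Dir S: first cell '.' (not opp) -> no flip
Dir SE: first cell '.' (not opp) -> no flip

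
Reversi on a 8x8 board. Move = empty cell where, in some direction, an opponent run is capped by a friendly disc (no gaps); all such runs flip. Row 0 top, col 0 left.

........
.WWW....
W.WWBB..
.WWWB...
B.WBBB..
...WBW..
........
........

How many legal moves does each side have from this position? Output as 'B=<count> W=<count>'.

Answer: B=15 W=6

Derivation:
-- B to move --
(0,0): flips 3 -> legal
(0,1): flips 2 -> legal
(0,2): flips 1 -> legal
(0,3): flips 3 -> legal
(0,4): flips 3 -> legal
(1,0): no bracket -> illegal
(1,4): no bracket -> illegal
(2,1): flips 3 -> legal
(3,0): flips 3 -> legal
(4,1): flips 1 -> legal
(4,6): no bracket -> illegal
(5,1): flips 2 -> legal
(5,2): flips 1 -> legal
(5,6): flips 1 -> legal
(6,2): flips 1 -> legal
(6,3): flips 1 -> legal
(6,4): no bracket -> illegal
(6,5): flips 1 -> legal
(6,6): flips 1 -> legal
B mobility = 15
-- W to move --
(1,4): no bracket -> illegal
(1,5): flips 1 -> legal
(1,6): no bracket -> illegal
(2,6): flips 2 -> legal
(3,0): no bracket -> illegal
(3,5): flips 4 -> legal
(3,6): no bracket -> illegal
(4,1): no bracket -> illegal
(4,6): flips 3 -> legal
(5,0): no bracket -> illegal
(5,1): no bracket -> illegal
(5,2): no bracket -> illegal
(5,6): flips 2 -> legal
(6,3): no bracket -> illegal
(6,4): no bracket -> illegal
(6,5): flips 2 -> legal
W mobility = 6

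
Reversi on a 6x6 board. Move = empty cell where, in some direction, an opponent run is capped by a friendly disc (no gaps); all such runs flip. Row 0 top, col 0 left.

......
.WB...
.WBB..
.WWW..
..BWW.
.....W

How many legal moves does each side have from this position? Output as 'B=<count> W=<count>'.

-- B to move --
(0,0): flips 1 -> legal
(0,1): no bracket -> illegal
(0,2): no bracket -> illegal
(1,0): flips 1 -> legal
(2,0): flips 2 -> legal
(2,4): flips 1 -> legal
(3,0): flips 1 -> legal
(3,4): no bracket -> illegal
(3,5): no bracket -> illegal
(4,0): flips 1 -> legal
(4,1): flips 1 -> legal
(4,5): flips 2 -> legal
(5,2): no bracket -> illegal
(5,3): flips 2 -> legal
(5,4): no bracket -> illegal
B mobility = 9
-- W to move --
(0,1): no bracket -> illegal
(0,2): flips 2 -> legal
(0,3): flips 1 -> legal
(1,3): flips 3 -> legal
(1,4): flips 1 -> legal
(2,4): flips 2 -> legal
(3,4): no bracket -> illegal
(4,1): flips 1 -> legal
(5,1): flips 1 -> legal
(5,2): flips 1 -> legal
(5,3): flips 1 -> legal
W mobility = 9

Answer: B=9 W=9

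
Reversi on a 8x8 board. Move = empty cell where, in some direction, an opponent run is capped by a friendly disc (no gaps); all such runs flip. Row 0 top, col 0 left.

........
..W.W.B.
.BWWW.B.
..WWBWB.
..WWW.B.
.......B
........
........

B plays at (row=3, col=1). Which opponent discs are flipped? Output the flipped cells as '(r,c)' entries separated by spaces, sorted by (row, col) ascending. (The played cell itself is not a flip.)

Answer: (3,2) (3,3)

Derivation:
Dir NW: first cell '.' (not opp) -> no flip
Dir N: first cell 'B' (not opp) -> no flip
Dir NE: opp run (2,2), next='.' -> no flip
Dir W: first cell '.' (not opp) -> no flip
Dir E: opp run (3,2) (3,3) capped by B -> flip
Dir SW: first cell '.' (not opp) -> no flip
Dir S: first cell '.' (not opp) -> no flip
Dir SE: opp run (4,2), next='.' -> no flip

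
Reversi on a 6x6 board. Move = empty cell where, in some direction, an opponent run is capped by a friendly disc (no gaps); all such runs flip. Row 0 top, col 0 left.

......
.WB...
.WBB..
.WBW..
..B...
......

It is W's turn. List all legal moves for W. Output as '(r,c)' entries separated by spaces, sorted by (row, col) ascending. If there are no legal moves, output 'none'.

Answer: (0,3) (1,3) (2,4) (4,3) (5,1) (5,3)

Derivation:
(0,1): no bracket -> illegal
(0,2): no bracket -> illegal
(0,3): flips 1 -> legal
(1,3): flips 3 -> legal
(1,4): no bracket -> illegal
(2,4): flips 2 -> legal
(3,4): no bracket -> illegal
(4,1): no bracket -> illegal
(4,3): flips 1 -> legal
(5,1): flips 1 -> legal
(5,2): no bracket -> illegal
(5,3): flips 1 -> legal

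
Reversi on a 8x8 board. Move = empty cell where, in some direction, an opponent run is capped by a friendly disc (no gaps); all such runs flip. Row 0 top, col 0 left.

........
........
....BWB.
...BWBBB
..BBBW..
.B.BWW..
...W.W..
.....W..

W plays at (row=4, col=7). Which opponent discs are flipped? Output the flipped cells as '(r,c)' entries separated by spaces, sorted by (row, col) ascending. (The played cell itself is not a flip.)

Dir NW: opp run (3,6) capped by W -> flip
Dir N: opp run (3,7), next='.' -> no flip
Dir NE: edge -> no flip
Dir W: first cell '.' (not opp) -> no flip
Dir E: edge -> no flip
Dir SW: first cell '.' (not opp) -> no flip
Dir S: first cell '.' (not opp) -> no flip
Dir SE: edge -> no flip

Answer: (3,6)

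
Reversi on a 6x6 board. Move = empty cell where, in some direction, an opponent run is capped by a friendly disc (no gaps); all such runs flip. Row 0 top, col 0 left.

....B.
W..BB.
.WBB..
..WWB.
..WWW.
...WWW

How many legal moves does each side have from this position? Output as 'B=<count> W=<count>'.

-- B to move --
(0,0): no bracket -> illegal
(0,1): no bracket -> illegal
(1,1): no bracket -> illegal
(1,2): no bracket -> illegal
(2,0): flips 1 -> legal
(2,4): no bracket -> illegal
(3,0): no bracket -> illegal
(3,1): flips 2 -> legal
(3,5): no bracket -> illegal
(4,1): flips 1 -> legal
(4,5): no bracket -> illegal
(5,1): no bracket -> illegal
(5,2): flips 3 -> legal
B mobility = 4
-- W to move --
(0,2): no bracket -> illegal
(0,3): flips 2 -> legal
(0,5): flips 2 -> legal
(1,1): flips 1 -> legal
(1,2): flips 1 -> legal
(1,5): no bracket -> illegal
(2,4): flips 3 -> legal
(2,5): flips 1 -> legal
(3,1): no bracket -> illegal
(3,5): flips 1 -> legal
(4,5): no bracket -> illegal
W mobility = 7

Answer: B=4 W=7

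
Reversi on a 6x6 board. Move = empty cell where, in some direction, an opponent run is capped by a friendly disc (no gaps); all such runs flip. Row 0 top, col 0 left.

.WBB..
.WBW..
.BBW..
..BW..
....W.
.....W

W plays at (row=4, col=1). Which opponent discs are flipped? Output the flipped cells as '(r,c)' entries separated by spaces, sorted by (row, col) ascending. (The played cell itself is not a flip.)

Dir NW: first cell '.' (not opp) -> no flip
Dir N: first cell '.' (not opp) -> no flip
Dir NE: opp run (3,2) capped by W -> flip
Dir W: first cell '.' (not opp) -> no flip
Dir E: first cell '.' (not opp) -> no flip
Dir SW: first cell '.' (not opp) -> no flip
Dir S: first cell '.' (not opp) -> no flip
Dir SE: first cell '.' (not opp) -> no flip

Answer: (3,2)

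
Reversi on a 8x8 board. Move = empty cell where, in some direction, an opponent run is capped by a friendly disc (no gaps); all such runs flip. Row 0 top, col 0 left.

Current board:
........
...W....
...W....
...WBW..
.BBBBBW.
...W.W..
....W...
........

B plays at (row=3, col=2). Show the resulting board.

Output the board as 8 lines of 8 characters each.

Place B at (3,2); scan 8 dirs for brackets.
Dir NW: first cell '.' (not opp) -> no flip
Dir N: first cell '.' (not opp) -> no flip
Dir NE: opp run (2,3), next='.' -> no flip
Dir W: first cell '.' (not opp) -> no flip
Dir E: opp run (3,3) capped by B -> flip
Dir SW: first cell 'B' (not opp) -> no flip
Dir S: first cell 'B' (not opp) -> no flip
Dir SE: first cell 'B' (not opp) -> no flip
All flips: (3,3)

Answer: ........
...W....
...W....
..BBBW..
.BBBBBW.
...W.W..
....W...
........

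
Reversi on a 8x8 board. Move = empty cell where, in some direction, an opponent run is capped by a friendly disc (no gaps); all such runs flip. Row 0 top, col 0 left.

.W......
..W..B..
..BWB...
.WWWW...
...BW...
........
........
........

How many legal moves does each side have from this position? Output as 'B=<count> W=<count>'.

-- B to move --
(0,0): no bracket -> illegal
(0,2): flips 1 -> legal
(0,3): no bracket -> illegal
(1,0): no bracket -> illegal
(1,1): no bracket -> illegal
(1,3): flips 2 -> legal
(1,4): no bracket -> illegal
(2,0): no bracket -> illegal
(2,1): flips 1 -> legal
(2,5): flips 1 -> legal
(3,0): no bracket -> illegal
(3,5): no bracket -> illegal
(4,0): flips 1 -> legal
(4,1): no bracket -> illegal
(4,2): flips 2 -> legal
(4,5): flips 1 -> legal
(5,3): no bracket -> illegal
(5,4): flips 2 -> legal
(5,5): flips 2 -> legal
B mobility = 9
-- W to move --
(0,4): no bracket -> illegal
(0,5): no bracket -> illegal
(0,6): flips 2 -> legal
(1,1): flips 1 -> legal
(1,3): flips 1 -> legal
(1,4): flips 1 -> legal
(1,6): no bracket -> illegal
(2,1): flips 1 -> legal
(2,5): flips 1 -> legal
(2,6): no bracket -> illegal
(3,5): no bracket -> illegal
(4,2): flips 1 -> legal
(5,2): flips 1 -> legal
(5,3): flips 1 -> legal
(5,4): flips 1 -> legal
W mobility = 10

Answer: B=9 W=10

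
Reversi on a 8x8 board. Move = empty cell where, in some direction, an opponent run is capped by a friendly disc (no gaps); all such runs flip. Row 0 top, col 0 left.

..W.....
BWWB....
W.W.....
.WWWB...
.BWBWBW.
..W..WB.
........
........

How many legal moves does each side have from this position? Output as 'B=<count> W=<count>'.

-- B to move --
(0,0): no bracket -> illegal
(0,1): no bracket -> illegal
(0,3): no bracket -> illegal
(2,1): flips 2 -> legal
(2,3): flips 2 -> legal
(2,4): no bracket -> illegal
(3,0): flips 4 -> legal
(3,5): no bracket -> illegal
(3,6): flips 1 -> legal
(3,7): no bracket -> illegal
(4,0): flips 2 -> legal
(4,7): flips 1 -> legal
(5,1): no bracket -> illegal
(5,3): no bracket -> illegal
(5,4): flips 2 -> legal
(5,7): no bracket -> illegal
(6,1): flips 1 -> legal
(6,2): no bracket -> illegal
(6,3): flips 1 -> legal
(6,4): no bracket -> illegal
(6,5): flips 1 -> legal
(6,6): no bracket -> illegal
B mobility = 10
-- W to move --
(0,0): flips 1 -> legal
(0,1): no bracket -> illegal
(0,3): no bracket -> illegal
(0,4): flips 1 -> legal
(1,4): flips 1 -> legal
(2,1): no bracket -> illegal
(2,3): no bracket -> illegal
(2,4): flips 2 -> legal
(2,5): flips 2 -> legal
(3,0): flips 1 -> legal
(3,5): flips 2 -> legal
(3,6): no bracket -> illegal
(4,0): flips 1 -> legal
(4,7): no bracket -> illegal
(5,0): flips 1 -> legal
(5,1): flips 1 -> legal
(5,3): flips 1 -> legal
(5,4): flips 1 -> legal
(5,7): flips 1 -> legal
(6,5): no bracket -> illegal
(6,6): flips 1 -> legal
(6,7): no bracket -> illegal
W mobility = 14

Answer: B=10 W=14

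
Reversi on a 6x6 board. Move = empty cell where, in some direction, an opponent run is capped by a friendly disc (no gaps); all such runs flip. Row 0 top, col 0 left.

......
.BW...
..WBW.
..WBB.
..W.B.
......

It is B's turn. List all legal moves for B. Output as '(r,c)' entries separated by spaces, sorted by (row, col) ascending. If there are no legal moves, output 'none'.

(0,1): flips 1 -> legal
(0,2): no bracket -> illegal
(0,3): no bracket -> illegal
(1,3): flips 1 -> legal
(1,4): flips 1 -> legal
(1,5): flips 1 -> legal
(2,1): flips 1 -> legal
(2,5): flips 1 -> legal
(3,1): flips 1 -> legal
(3,5): no bracket -> illegal
(4,1): flips 1 -> legal
(4,3): no bracket -> illegal
(5,1): flips 1 -> legal
(5,2): no bracket -> illegal
(5,3): no bracket -> illegal

Answer: (0,1) (1,3) (1,4) (1,5) (2,1) (2,5) (3,1) (4,1) (5,1)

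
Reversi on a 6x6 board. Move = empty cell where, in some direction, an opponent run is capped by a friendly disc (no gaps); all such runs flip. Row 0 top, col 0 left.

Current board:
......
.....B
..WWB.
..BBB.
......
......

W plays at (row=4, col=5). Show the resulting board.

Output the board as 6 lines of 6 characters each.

Place W at (4,5); scan 8 dirs for brackets.
Dir NW: opp run (3,4) capped by W -> flip
Dir N: first cell '.' (not opp) -> no flip
Dir NE: edge -> no flip
Dir W: first cell '.' (not opp) -> no flip
Dir E: edge -> no flip
Dir SW: first cell '.' (not opp) -> no flip
Dir S: first cell '.' (not opp) -> no flip
Dir SE: edge -> no flip
All flips: (3,4)

Answer: ......
.....B
..WWB.
..BBW.
.....W
......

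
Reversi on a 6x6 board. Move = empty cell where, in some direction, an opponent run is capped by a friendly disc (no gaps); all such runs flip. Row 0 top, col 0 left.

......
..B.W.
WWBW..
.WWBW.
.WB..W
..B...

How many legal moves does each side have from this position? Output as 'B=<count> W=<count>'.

Answer: B=5 W=6

Derivation:
-- B to move --
(0,3): no bracket -> illegal
(0,4): no bracket -> illegal
(0,5): no bracket -> illegal
(1,0): no bracket -> illegal
(1,1): no bracket -> illegal
(1,3): flips 1 -> legal
(1,5): no bracket -> illegal
(2,4): flips 1 -> legal
(2,5): no bracket -> illegal
(3,0): flips 4 -> legal
(3,5): flips 1 -> legal
(4,0): flips 2 -> legal
(4,3): no bracket -> illegal
(4,4): no bracket -> illegal
(5,0): no bracket -> illegal
(5,1): no bracket -> illegal
(5,4): no bracket -> illegal
(5,5): no bracket -> illegal
B mobility = 5
-- W to move --
(0,1): flips 1 -> legal
(0,2): flips 2 -> legal
(0,3): flips 1 -> legal
(1,1): no bracket -> illegal
(1,3): flips 1 -> legal
(2,4): no bracket -> illegal
(4,3): flips 2 -> legal
(4,4): no bracket -> illegal
(5,1): no bracket -> illegal
(5,3): flips 1 -> legal
W mobility = 6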